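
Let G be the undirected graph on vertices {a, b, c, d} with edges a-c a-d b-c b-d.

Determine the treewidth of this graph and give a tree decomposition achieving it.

Every bag has size at most 3, so the width is 3 − 1 = 2 and tw(G) ≤ 2. Since d–b–c–a–d is a cycle in G, G is not acyclic. Forests are exactly the graphs of treewidth ≤ 1, so tw(G) ≥ 2. Combining the bounds, tw(G) = 2.

Treewidth 2.
One optimal decomposition is:
Bags: B1 = {b, c, d}  B2 = {a, c, d}
Tree: B1–B2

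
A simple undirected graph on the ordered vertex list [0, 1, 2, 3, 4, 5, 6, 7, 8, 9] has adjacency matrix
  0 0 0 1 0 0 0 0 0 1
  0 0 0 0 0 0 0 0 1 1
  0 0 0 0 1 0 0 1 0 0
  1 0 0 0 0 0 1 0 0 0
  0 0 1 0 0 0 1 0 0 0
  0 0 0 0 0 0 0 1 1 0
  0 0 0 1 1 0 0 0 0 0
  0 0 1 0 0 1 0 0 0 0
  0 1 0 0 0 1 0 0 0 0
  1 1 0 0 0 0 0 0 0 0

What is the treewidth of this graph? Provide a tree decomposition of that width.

Treewidth 2.
One such decomposition:
Bags: B1 = {3, 4, 6}  B2 = {0, 3, 4}  B3 = {0, 4, 9}  B4 = {1, 4, 9}  B5 = {1, 4, 8}  B6 = {4, 5, 8}  B7 = {4, 5, 7}  B8 = {2, 4, 7}
Tree: B1–B2, B2–B3, B3–B4, B4–B5, B5–B6, B6–B7, B7–B8

The largest bag has 3 vertices, giving width 2; this decomposition certifies tw(G) ≤ 2. The edges 4–6–3–0–9–1–8–5–7–2–4 form a cycle, so G is not a tree and its treewidth is at least 2. The upper and lower bounds meet at 2, so that is the treewidth.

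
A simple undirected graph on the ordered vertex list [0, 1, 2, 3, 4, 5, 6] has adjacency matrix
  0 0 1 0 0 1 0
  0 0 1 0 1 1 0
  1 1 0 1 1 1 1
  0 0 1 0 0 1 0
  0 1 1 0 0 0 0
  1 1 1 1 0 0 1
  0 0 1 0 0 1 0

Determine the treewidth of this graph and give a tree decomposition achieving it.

Every bag has size at most 3, so the width is 3 − 1 = 2 and tw(G) ≤ 2. Conversely, {1, 2, 4} is a clique of size 3, and the vertices of any clique must share a bag in every tree decomposition; so some bag has ≥ 3 vertices and tw(G) ≥ 2. The upper and lower bounds meet at 2, so that is the treewidth.

Treewidth 2.
One optimal decomposition is:
Bags: B1 = {1, 2, 5}  B2 = {2, 3, 5}  B3 = {1, 2, 4}  B4 = {0, 2, 5}  B5 = {2, 5, 6}
Tree: B1–B2, B1–B3, B1–B4, B4–B5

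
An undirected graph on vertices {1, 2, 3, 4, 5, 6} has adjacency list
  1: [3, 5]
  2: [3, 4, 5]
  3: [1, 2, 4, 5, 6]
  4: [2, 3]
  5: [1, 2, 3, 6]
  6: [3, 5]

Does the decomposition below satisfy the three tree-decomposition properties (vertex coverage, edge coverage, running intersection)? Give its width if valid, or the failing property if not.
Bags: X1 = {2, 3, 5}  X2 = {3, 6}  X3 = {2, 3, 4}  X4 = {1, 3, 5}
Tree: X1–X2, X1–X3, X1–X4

No — edge (5,6) lies in no bag.

A tree decomposition must satisfy three properties: every vertex lies in some bag; for every edge, both endpoints lie together in some bag; and for every vertex, the bags containing it form a connected subtree. Here edge (5,6) lies in no bag, so the decomposition is invalid.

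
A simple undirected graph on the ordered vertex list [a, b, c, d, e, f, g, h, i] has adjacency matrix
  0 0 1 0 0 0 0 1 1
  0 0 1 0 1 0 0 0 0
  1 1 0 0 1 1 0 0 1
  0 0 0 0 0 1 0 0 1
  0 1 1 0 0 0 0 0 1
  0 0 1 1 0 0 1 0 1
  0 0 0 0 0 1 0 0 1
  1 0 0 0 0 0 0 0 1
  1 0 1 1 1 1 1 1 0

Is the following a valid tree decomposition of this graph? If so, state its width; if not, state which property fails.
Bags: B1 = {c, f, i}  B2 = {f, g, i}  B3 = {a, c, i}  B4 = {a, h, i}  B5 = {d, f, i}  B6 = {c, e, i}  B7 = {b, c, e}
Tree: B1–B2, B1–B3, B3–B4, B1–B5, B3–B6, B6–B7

Yes; width 2.

Every vertex of G appears in some bag (union = {a, b, c, d, e, f, g, h, i}); every edge is covered by a bag; and for each vertex v the set of bags containing v is connected in the bag tree. The decomposition is therefore valid. The largest bag has 3 vertices, so the width is 2.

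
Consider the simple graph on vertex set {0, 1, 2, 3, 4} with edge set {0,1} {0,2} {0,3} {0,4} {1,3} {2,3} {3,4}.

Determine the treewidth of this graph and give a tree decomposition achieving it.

Treewidth 2.
One optimal decomposition is:
Bags: B1 = {0, 3, 4}  B2 = {0, 2, 3}  B3 = {0, 1, 3}
Tree: B1–B2, B2–B3

Every bag has size at most 3, so the width is 3 − 1 = 2 and tw(G) ≤ 2. Conversely, {0, 1, 3} is a clique of size 3, and the vertices of any clique must share a bag in every tree decomposition; so some bag has ≥ 3 vertices and tw(G) ≥ 2. Hence tw(G) = 2 exactly.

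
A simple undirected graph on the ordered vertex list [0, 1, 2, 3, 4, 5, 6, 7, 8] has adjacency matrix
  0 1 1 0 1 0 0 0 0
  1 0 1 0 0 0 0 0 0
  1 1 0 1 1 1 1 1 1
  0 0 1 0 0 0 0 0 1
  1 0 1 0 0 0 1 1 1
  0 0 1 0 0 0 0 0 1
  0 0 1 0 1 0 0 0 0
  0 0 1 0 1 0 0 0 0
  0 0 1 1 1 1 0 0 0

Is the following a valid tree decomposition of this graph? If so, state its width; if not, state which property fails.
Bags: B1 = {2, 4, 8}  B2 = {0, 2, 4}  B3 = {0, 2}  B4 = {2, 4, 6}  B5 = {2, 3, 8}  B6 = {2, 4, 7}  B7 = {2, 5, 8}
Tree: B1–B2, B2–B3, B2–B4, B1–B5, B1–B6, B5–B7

A tree decomposition must satisfy three properties: every vertex lies in some bag; for every edge, both endpoints lie together in some bag; and for every vertex, the bags containing it form a connected subtree. Here vertex 1 appears in no bag, so the decomposition is invalid.

No — vertex 1 appears in no bag.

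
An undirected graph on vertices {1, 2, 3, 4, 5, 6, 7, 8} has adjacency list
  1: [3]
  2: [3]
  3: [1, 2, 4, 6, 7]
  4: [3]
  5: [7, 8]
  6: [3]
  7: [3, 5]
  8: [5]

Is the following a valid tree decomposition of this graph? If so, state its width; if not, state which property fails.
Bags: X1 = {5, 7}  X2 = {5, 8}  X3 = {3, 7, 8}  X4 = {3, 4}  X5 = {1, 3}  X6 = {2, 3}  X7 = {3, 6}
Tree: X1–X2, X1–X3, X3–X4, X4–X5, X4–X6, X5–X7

A tree decomposition must satisfy three properties: every vertex lies in some bag; for every edge, both endpoints lie together in some bag; and for every vertex, the bags containing it form a connected subtree. Here bags containing vertex 8 are not connected in the tree, so the decomposition is invalid.

No — bags containing vertex 8 are not connected in the tree.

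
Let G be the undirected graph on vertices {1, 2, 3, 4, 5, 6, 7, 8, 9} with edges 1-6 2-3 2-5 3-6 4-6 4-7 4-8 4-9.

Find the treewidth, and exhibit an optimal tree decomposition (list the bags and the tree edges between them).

Treewidth 1.
One such decomposition:
Bags: B1 = {3, 6}  B2 = {1, 6}  B3 = {4, 6}  B4 = {2, 3}  B5 = {4, 9}  B6 = {4, 8}  B7 = {4, 7}  B8 = {2, 5}
Tree: B1–B2, B1–B3, B1–B4, B3–B5, B3–B6, B3–B7, B4–B8

The largest bag has 2 vertices, giving width 1; this decomposition certifies tw(G) ≤ 1. Any graph with an edge has treewidth ≥ 1, and G has the edge 6–3. Hence tw(G) = 1 exactly.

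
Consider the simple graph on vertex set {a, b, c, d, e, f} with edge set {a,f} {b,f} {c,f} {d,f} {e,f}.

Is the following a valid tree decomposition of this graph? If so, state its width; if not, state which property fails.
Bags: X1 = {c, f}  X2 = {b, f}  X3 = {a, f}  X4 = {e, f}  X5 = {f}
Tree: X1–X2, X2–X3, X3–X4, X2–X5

No — vertex d appears in no bag.

A tree decomposition must satisfy three properties: every vertex lies in some bag; for every edge, both endpoints lie together in some bag; and for every vertex, the bags containing it form a connected subtree. Here vertex d appears in no bag, so the decomposition is invalid.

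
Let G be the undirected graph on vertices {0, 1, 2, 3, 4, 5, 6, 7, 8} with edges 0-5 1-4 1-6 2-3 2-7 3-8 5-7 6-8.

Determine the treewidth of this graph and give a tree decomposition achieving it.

The largest bag has 2 vertices, giving width 1; this decomposition certifies tw(G) ≤ 1. Any graph with an edge has treewidth ≥ 1, and G has the edge 4–1. Therefore the treewidth is 1.

Treewidth 1.
Bags: B1 = {1, 4}  B2 = {1, 6}  B3 = {6, 8}  B4 = {3, 8}  B5 = {2, 3}  B6 = {2, 7}  B7 = {5, 7}  B8 = {0, 5}
Tree: B1–B2, B2–B3, B3–B4, B4–B5, B5–B6, B6–B7, B7–B8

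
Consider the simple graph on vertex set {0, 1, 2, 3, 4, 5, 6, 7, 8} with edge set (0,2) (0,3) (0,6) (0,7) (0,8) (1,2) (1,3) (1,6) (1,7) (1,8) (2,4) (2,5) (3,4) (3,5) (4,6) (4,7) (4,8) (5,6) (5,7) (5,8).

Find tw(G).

A width-4 tree decomposition is:
Bags: B1 = {0, 1, 3, 4, 5}  B2 = {0, 1, 2, 4, 5}  B3 = {0, 1, 4, 5, 8}  B4 = {0, 1, 4, 5, 6}  B5 = {0, 1, 4, 5, 7}
Tree: B1–B2, B2–B3, B3–B4, B4–B5
Each bag holds 5 vertices, so the decomposition has width 4, which upper-bounds the treewidth. For the lower bound: the 5 vertex sets {0,3}, {2,5}, {1,8}, {4}, {6} are disjoint, each induces a connected subgraph, and every pair is joined by at least one edge of G. Contracting each set to a single vertex therefore yields K_{5} as a minor, and since treewidth is minor-monotone, tw(G) ≥ tw(K_{5}) = 4. Therefore the treewidth is 4.

4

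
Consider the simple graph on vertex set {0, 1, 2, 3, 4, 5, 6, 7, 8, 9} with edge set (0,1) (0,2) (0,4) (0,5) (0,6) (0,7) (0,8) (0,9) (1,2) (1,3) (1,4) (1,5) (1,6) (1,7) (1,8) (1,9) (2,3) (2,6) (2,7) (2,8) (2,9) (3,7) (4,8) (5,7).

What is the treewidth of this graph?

A width-3 tree decomposition is:
Bags: B1 = {0, 1, 2, 6}  B2 = {0, 1, 2, 9}  B3 = {0, 1, 2, 7}  B4 = {0, 1, 2, 8}  B5 = {1, 2, 3, 7}  B6 = {0, 1, 5, 7}  B7 = {0, 1, 4, 8}
Tree: B1–B2, B1–B3, B2–B4, B3–B5, B3–B6, B4–B7
The largest bag has 4 vertices, giving width 3; this decomposition certifies tw(G) ≤ 3. Conversely, {0, 1, 2, 8} is a clique of size 4, and the vertices of any clique must share a bag in every tree decomposition; so some bag has ≥ 4 vertices and tw(G) ≥ 3. Therefore the treewidth is 3.

3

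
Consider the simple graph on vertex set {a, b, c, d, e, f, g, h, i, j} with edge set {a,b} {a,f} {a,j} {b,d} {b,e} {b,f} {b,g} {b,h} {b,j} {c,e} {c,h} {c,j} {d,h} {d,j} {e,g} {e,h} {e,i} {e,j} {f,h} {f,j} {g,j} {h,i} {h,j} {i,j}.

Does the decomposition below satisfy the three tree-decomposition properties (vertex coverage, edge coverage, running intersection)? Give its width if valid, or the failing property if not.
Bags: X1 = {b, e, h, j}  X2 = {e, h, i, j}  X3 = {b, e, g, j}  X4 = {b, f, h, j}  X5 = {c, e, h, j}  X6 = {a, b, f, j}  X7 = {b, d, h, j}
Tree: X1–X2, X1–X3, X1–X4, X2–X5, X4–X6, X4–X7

Every vertex of G appears in some bag (union = {a, b, c, d, e, f, g, h, i, j}); every edge is covered by a bag; and for each vertex v the set of bags containing v is connected in the bag tree. The decomposition is therefore valid. The largest bag has 4 vertices, so the width is 3.

Yes; width 3.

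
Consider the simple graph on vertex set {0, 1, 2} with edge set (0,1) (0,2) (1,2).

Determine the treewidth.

2

A width-2 tree decomposition is:
Bags: B1 = {0, 1, 2}
Tree: (single bag)
A single bag containing all 3 vertices is trivially a valid decomposition of width 2. On the other hand G contains the 3-clique {0, 1, 2}. A clique must lie in a single bag of any decomposition, so no decomposition can have width below 2. Combining the bounds, tw(G) = 2.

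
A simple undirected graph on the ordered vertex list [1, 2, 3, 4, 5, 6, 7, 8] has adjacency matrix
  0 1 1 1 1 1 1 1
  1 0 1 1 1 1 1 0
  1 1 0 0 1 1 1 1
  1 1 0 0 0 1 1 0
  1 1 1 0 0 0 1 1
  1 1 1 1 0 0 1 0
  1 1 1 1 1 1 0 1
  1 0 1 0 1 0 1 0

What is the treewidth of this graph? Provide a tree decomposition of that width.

Each bag holds 5 vertices, so the decomposition has width 4, which upper-bounds the treewidth. On the other hand G contains the 5-clique {1, 3, 5, 7, 8}. A clique must lie in a single bag of any decomposition, so no decomposition can have width below 4. Combining the bounds, tw(G) = 4.

Treewidth 4.
One such decomposition:
Bags: B1 = {1, 2, 3, 5, 7}  B2 = {1, 2, 3, 6, 7}  B3 = {1, 2, 4, 6, 7}  B4 = {1, 3, 5, 7, 8}
Tree: B1–B2, B2–B3, B1–B4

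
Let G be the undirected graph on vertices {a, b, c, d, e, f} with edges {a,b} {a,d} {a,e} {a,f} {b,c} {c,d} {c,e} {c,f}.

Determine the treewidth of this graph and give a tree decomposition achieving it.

Each bag holds 3 vertices, so the decomposition has width 2, which upper-bounds the treewidth. Since c–d–a–f–c is a cycle in G, G is not acyclic. Forests are exactly the graphs of treewidth ≤ 1, so tw(G) ≥ 2. The upper and lower bounds meet at 2, so that is the treewidth.

Treewidth 2.
One such decomposition:
Bags: B1 = {a, c, d}  B2 = {a, c, f}  B3 = {a, c, e}  B4 = {a, b, c}
Tree: B1–B2, B2–B3, B3–B4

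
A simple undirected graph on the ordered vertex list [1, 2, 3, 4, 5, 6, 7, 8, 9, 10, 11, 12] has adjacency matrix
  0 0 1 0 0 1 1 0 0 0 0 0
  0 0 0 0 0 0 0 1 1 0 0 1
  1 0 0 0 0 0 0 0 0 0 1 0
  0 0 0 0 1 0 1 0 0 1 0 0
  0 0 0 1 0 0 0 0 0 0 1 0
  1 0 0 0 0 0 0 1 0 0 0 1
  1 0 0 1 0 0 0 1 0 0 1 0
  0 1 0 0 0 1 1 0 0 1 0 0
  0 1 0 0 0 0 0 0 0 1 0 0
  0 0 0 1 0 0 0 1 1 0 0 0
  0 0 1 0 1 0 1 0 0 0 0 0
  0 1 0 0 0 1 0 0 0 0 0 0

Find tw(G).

A width-3 tree decomposition is:
Bags: B1 = {2, 6, 9, 12}  B2 = {2, 6, 8, 9}  B3 = {6, 8, 9, 10}  B4 = {1, 6, 8, 10}  B5 = {1, 7, 8, 10}  B6 = {1, 4, 7, 10}  B7 = {1, 3, 4, 7}  B8 = {3, 4, 7, 11}  B9 = {3, 4, 5, 11}
Tree: B1–B2, B2–B3, B3–B4, B4–B5, B5–B6, B6–B7, B7–B8, B8–B9
Each bag holds 4 vertices, so the decomposition has width 3, which upper-bounds the treewidth. For the lower bound: the 4 vertex sets {2,9,12}, {6}, {8}, {1,4,7,10} are disjoint, each induces a connected subgraph, and every pair is joined by at least one edge of G. Contracting each set to a single vertex therefore yields K_{4} as a minor, and since treewidth is minor-monotone, tw(G) ≥ tw(K_{4}) = 3. Combining the bounds, tw(G) = 3.

3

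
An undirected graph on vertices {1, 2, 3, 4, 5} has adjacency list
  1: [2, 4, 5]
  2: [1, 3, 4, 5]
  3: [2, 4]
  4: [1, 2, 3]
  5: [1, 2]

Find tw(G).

2

A width-2 tree decomposition is:
Bags: B1 = {1, 2, 4}  B2 = {2, 3, 4}  B3 = {1, 2, 5}
Tree: B1–B2, B1–B3
Every bag has size at most 3, so the width is 3 − 1 = 2 and tw(G) ≤ 2. Conversely, {1, 2, 4} is a clique of size 3, and the vertices of any clique must share a bag in every tree decomposition; so some bag has ≥ 3 vertices and tw(G) ≥ 2. Hence tw(G) = 2 exactly.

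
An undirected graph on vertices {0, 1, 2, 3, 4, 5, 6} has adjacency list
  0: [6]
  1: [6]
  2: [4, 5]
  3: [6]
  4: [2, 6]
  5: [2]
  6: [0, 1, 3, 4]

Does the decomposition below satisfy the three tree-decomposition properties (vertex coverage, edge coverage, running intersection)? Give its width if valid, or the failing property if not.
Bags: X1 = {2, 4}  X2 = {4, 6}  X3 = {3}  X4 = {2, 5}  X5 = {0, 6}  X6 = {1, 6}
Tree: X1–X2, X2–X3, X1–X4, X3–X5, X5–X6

A tree decomposition must satisfy three properties: every vertex lies in some bag; for every edge, both endpoints lie together in some bag; and for every vertex, the bags containing it form a connected subtree. Here edge (6,3) lies in no bag, so the decomposition is invalid.

No — edge (6,3) lies in no bag.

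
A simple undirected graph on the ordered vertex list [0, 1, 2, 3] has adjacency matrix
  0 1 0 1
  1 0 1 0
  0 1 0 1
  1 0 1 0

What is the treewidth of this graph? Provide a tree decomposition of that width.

Treewidth 2.
One optimal decomposition is:
Bags: B1 = {0, 2, 3}  B2 = {0, 1, 2}
Tree: B1–B2

Every bag has size at most 3, so the width is 3 − 1 = 2 and tw(G) ≤ 2. Since 0–3–2–1–0 is a cycle in G, G is not acyclic. Forests are exactly the graphs of treewidth ≤ 1, so tw(G) ≥ 2. The upper and lower bounds meet at 2, so that is the treewidth.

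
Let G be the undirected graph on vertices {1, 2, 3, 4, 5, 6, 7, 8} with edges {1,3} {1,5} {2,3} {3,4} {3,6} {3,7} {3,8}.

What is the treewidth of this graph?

1

A width-1 tree decomposition is:
Bags: B1 = {3, 6}  B2 = {3, 4}  B3 = {3, 8}  B4 = {3, 7}  B5 = {1, 3}  B6 = {1, 5}  B7 = {2, 3}
Tree: B1–B2, B1–B3, B1–B4, B4–B5, B5–B6, B5–B7
Every bag has size at most 2, so the width is 2 − 1 = 1 and tw(G) ≤ 1. Any graph with an edge has treewidth ≥ 1, and G has the edge 3–6. Hence tw(G) = 1 exactly.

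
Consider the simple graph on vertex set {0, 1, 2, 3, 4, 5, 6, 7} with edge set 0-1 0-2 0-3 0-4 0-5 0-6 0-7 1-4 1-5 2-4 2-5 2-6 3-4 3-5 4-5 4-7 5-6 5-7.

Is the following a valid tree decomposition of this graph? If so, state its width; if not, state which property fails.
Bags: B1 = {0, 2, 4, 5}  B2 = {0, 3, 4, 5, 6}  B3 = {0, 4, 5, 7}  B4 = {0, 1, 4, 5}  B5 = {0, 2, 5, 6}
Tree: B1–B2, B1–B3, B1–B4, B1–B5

No — bags containing vertex 6 are not connected in the tree.

A tree decomposition must satisfy three properties: every vertex lies in some bag; for every edge, both endpoints lie together in some bag; and for every vertex, the bags containing it form a connected subtree. Here bags containing vertex 6 are not connected in the tree, so the decomposition is invalid.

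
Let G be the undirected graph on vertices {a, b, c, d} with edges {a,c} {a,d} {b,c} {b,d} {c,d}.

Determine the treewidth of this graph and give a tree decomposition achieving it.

The largest bag has 3 vertices, giving width 2; this decomposition certifies tw(G) ≤ 2. Conversely, {a, c, d} is a clique of size 3, and the vertices of any clique must share a bag in every tree decomposition; so some bag has ≥ 3 vertices and tw(G) ≥ 2. Hence tw(G) = 2 exactly.

Treewidth 2.
One such decomposition:
Bags: B1 = {a, c, d}  B2 = {b, c, d}
Tree: B1–B2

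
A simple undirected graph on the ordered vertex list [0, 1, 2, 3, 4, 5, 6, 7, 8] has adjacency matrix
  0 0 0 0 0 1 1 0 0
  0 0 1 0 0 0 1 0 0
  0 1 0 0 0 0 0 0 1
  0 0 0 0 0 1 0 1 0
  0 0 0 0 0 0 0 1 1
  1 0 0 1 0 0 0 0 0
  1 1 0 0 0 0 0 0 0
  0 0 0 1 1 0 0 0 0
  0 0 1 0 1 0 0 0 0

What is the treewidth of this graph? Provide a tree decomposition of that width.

Every bag has size at most 3, so the width is 3 − 1 = 2 and tw(G) ≤ 2. Since 0–6–1–2–8–4–7–3–5–0 is a cycle in G, G is not acyclic. Forests are exactly the graphs of treewidth ≤ 1, so tw(G) ≥ 2. Therefore the treewidth is 2.

Treewidth 2.
Bags: B1 = {0, 1, 6}  B2 = {0, 1, 2}  B3 = {0, 2, 8}  B4 = {0, 4, 8}  B5 = {0, 4, 7}  B6 = {0, 3, 7}  B7 = {0, 3, 5}
Tree: B1–B2, B2–B3, B3–B4, B4–B5, B5–B6, B6–B7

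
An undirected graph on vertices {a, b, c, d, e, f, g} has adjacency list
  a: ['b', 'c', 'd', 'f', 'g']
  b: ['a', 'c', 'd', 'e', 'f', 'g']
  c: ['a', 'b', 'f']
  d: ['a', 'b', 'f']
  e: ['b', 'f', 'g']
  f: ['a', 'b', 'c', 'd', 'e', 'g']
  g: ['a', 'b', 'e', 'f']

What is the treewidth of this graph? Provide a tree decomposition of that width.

Every bag has size at most 4, so the width is 4 − 1 = 3 and tw(G) ≤ 3. Conversely, {b, e, f, g} is a clique of size 4, and the vertices of any clique must share a bag in every tree decomposition; so some bag has ≥ 4 vertices and tw(G) ≥ 3. Hence tw(G) = 3 exactly.

Treewidth 3.
One such decomposition:
Bags: B1 = {a, b, f, g}  B2 = {a, b, c, f}  B3 = {a, b, d, f}  B4 = {b, e, f, g}
Tree: B1–B2, B2–B3, B1–B4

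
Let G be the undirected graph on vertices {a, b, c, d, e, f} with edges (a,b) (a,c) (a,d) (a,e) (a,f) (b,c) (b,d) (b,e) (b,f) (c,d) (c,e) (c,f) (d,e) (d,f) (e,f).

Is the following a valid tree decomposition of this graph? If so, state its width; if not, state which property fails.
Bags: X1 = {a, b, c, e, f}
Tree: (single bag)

No — vertex d appears in no bag.

A tree decomposition must satisfy three properties: every vertex lies in some bag; for every edge, both endpoints lie together in some bag; and for every vertex, the bags containing it form a connected subtree. Here vertex d appears in no bag, so the decomposition is invalid.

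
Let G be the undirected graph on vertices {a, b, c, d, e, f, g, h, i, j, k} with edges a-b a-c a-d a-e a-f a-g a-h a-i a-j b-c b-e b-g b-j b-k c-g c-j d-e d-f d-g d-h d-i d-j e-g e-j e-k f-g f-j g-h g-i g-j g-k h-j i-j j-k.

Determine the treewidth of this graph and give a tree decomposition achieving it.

The largest bag has 5 vertices, giving width 4; this decomposition certifies tw(G) ≤ 4. For the lower bound, the 5 vertices {a, d, e, g, j} are pairwise adjacent, and any tree decomposition puts a clique entirely inside one bag — forcing width ≥ 4. The upper and lower bounds meet at 4, so that is the treewidth.

Treewidth 4.
Bags: B1 = {a, d, f, g, j}  B2 = {a, d, g, h, j}  B3 = {a, d, e, g, j}  B4 = {a, b, e, g, j}  B5 = {b, e, g, j, k}  B6 = {a, b, c, g, j}  B7 = {a, d, g, i, j}
Tree: B1–B2, B1–B3, B3–B4, B4–B5, B4–B6, B3–B7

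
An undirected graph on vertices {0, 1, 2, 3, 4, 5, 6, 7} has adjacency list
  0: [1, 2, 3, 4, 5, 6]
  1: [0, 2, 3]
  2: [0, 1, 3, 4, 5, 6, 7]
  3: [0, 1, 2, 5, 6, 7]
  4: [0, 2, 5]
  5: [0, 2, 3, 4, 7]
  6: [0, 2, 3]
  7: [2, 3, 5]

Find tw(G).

3

A width-3 tree decomposition is:
Bags: B1 = {0, 2, 3, 6}  B2 = {0, 2, 3, 5}  B3 = {2, 3, 5, 7}  B4 = {0, 2, 4, 5}  B5 = {0, 1, 2, 3}
Tree: B1–B2, B2–B3, B2–B4, B1–B5
Every bag has size at most 4, so the width is 4 − 1 = 3 and tw(G) ≤ 3. On the other hand G contains the 4-clique {0, 1, 2, 3}. A clique must lie in a single bag of any decomposition, so no decomposition can have width below 3. The upper and lower bounds meet at 3, so that is the treewidth.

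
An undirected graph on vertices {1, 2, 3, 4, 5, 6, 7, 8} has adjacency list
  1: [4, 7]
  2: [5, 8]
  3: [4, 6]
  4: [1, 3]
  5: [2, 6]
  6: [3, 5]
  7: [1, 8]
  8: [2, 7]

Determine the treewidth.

2

A width-2 tree decomposition is:
Bags: B1 = {1, 3, 4}  B2 = {1, 3, 7}  B3 = {3, 7, 8}  B4 = {2, 3, 8}  B5 = {2, 3, 5}  B6 = {3, 5, 6}
Tree: B1–B2, B2–B3, B3–B4, B4–B5, B5–B6
Every bag has size at most 3, so the width is 3 − 1 = 2 and tw(G) ≤ 2. The edges 3–4–1–7–8–2–5–6–3 form a cycle, so G is not a tree and its treewidth is at least 2. Combining the bounds, tw(G) = 2.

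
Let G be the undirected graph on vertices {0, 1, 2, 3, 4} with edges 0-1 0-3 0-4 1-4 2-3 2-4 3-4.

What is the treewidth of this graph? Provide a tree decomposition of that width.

Every bag has size at most 3, so the width is 3 − 1 = 2 and tw(G) ≤ 2. On the other hand G contains the 3-clique {0, 1, 4}. A clique must lie in a single bag of any decomposition, so no decomposition can have width below 2. Combining the bounds, tw(G) = 2.

Treewidth 2.
One such decomposition:
Bags: B1 = {2, 3, 4}  B2 = {0, 3, 4}  B3 = {0, 1, 4}
Tree: B1–B2, B2–B3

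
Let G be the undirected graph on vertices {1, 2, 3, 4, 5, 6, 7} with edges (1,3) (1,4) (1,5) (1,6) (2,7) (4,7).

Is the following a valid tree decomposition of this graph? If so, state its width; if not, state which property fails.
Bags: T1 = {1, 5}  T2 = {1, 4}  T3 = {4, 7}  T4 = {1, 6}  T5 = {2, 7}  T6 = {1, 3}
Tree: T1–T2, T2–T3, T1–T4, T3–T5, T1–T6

Yes; width 1.

Every vertex of G appears in some bag (union = {1, 2, 3, 4, 5, 6, 7}); every edge is covered by a bag; and for each vertex v the set of bags containing v is connected in the bag tree. The decomposition is therefore valid. The largest bag has 2 vertices, so the width is 1.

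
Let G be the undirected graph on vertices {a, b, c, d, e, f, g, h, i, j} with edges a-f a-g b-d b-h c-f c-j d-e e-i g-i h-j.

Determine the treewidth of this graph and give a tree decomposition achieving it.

Each bag holds 3 vertices, so the decomposition has width 2, which upper-bounds the treewidth. Since h–j–c–f–a–g–i–e–d–b–h is a cycle in G, G is not acyclic. Forests are exactly the graphs of treewidth ≤ 1, so tw(G) ≥ 2. Combining the bounds, tw(G) = 2.

Treewidth 2.
Bags: B1 = {c, h, j}  B2 = {c, f, h}  B3 = {a, f, h}  B4 = {a, g, h}  B5 = {g, h, i}  B6 = {e, h, i}  B7 = {d, e, h}  B8 = {b, d, h}
Tree: B1–B2, B2–B3, B3–B4, B4–B5, B5–B6, B6–B7, B7–B8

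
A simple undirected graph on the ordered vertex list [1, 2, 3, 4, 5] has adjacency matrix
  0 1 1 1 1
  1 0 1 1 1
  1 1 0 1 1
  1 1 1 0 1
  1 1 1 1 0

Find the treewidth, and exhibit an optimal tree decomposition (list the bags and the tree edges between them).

With just one bag of size 5, the width is 5 − 1 = 4, so tw(G) ≤ 4. On the other hand G contains the 5-clique {1, 2, 3, 4, 5}. A clique must lie in a single bag of any decomposition, so no decomposition can have width below 4. Therefore the treewidth is 4.

Treewidth 4.
Bags: B1 = {1, 2, 3, 4, 5}
Tree: (single bag)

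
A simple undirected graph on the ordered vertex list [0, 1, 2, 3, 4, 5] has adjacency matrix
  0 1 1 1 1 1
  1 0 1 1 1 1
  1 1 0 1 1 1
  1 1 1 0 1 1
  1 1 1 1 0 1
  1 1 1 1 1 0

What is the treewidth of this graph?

A width-5 tree decomposition is:
Bags: B1 = {0, 1, 2, 3, 4, 5}
Tree: (single bag)
With just one bag of size 6, the width is 6 − 1 = 5, so tw(G) ≤ 5. On the other hand G contains the 6-clique {0, 1, 2, 3, 4, 5}. A clique must lie in a single bag of any decomposition, so no decomposition can have width below 5. Hence tw(G) = 5 exactly.

5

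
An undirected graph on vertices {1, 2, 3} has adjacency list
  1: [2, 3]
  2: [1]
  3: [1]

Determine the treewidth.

1

A width-1 tree decomposition is:
Bags: B1 = {1, 2}  B2 = {1, 3}
Tree: B1–B2
Each bag holds 2 vertices, so the decomposition has width 1, which upper-bounds the treewidth. G has an edge, so its treewidth is at least 1. Hence tw(G) = 1 exactly.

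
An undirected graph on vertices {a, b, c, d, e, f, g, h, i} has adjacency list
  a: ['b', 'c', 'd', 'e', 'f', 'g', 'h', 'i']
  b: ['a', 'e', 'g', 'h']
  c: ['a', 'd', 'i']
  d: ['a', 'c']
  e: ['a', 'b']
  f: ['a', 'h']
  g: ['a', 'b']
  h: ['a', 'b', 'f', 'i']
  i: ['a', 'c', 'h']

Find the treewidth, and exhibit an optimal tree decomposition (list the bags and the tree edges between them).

Treewidth 2.
Bags: B1 = {a, b, h}  B2 = {a, f, h}  B3 = {a, h, i}  B4 = {a, c, i}  B5 = {a, c, d}  B6 = {a, b, e}  B7 = {a, b, g}
Tree: B1–B2, B1–B3, B3–B4, B4–B5, B1–B6, B6–B7

Every bag has size at most 3, so the width is 3 − 1 = 2 and tw(G) ≤ 2. Conversely, {a, c, d} is a clique of size 3, and the vertices of any clique must share a bag in every tree decomposition; so some bag has ≥ 3 vertices and tw(G) ≥ 2. The upper and lower bounds meet at 2, so that is the treewidth.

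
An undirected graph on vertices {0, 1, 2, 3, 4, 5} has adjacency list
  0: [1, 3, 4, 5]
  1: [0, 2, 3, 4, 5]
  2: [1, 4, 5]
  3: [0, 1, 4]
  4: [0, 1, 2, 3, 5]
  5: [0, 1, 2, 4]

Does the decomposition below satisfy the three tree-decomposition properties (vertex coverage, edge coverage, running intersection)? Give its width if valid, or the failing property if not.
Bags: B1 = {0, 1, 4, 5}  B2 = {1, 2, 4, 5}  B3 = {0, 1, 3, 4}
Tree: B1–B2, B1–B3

Yes; width 3.

Vertex coverage: the bags together contain {0, 1, 2, 3, 4, 5}, the full vertex set. Edge coverage: each edge of G has both endpoints in at least one bag. Running intersection: for every vertex, the bags containing it form a connected subtree. All three properties hold, so this is a valid tree decomposition of width max|bag| − 1 = 3, and hence tw(G) ≤ 3.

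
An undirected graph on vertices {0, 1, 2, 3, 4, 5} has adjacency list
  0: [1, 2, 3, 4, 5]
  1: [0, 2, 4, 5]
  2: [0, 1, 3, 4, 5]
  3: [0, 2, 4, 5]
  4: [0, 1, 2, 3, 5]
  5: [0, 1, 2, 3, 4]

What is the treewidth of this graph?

4

A width-4 tree decomposition is:
Bags: B1 = {0, 2, 3, 4, 5}  B2 = {0, 1, 2, 4, 5}
Tree: B1–B2
Every bag has size at most 5, so the width is 5 − 1 = 4 and tw(G) ≤ 4. For the lower bound, the 5 vertices {0, 1, 2, 4, 5} are pairwise adjacent, and any tree decomposition puts a clique entirely inside one bag — forcing width ≥ 4. Combining the bounds, tw(G) = 4.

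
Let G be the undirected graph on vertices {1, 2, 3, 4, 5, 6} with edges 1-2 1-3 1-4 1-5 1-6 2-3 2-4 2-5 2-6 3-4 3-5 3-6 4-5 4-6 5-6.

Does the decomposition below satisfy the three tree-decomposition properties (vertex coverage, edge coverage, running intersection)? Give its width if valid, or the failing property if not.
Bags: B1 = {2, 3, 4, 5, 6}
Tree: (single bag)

No — vertex 1 appears in no bag.

A tree decomposition must satisfy three properties: every vertex lies in some bag; for every edge, both endpoints lie together in some bag; and for every vertex, the bags containing it form a connected subtree. Here vertex 1 appears in no bag, so the decomposition is invalid.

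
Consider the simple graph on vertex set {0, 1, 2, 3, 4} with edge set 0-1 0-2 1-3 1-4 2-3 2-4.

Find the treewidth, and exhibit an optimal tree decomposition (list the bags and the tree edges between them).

Treewidth 2.
One such decomposition:
Bags: B1 = {1, 2, 4}  B2 = {0, 1, 2}  B3 = {1, 2, 3}
Tree: B1–B2, B2–B3

The largest bag has 3 vertices, giving width 2; this decomposition certifies tw(G) ≤ 2. Since 1–4–2–0–1 is a cycle in G, G is not acyclic. Forests are exactly the graphs of treewidth ≤ 1, so tw(G) ≥ 2. Therefore the treewidth is 2.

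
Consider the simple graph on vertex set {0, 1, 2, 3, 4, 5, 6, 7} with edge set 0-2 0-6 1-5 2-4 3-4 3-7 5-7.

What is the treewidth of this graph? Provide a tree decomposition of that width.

Every bag has size at most 2, so the width is 2 − 1 = 1 and tw(G) ≤ 1. Any graph with an edge has treewidth ≥ 1, and G has the edge 1–5. Therefore the treewidth is 1.

Treewidth 1.
One optimal decomposition is:
Bags: B1 = {1, 5}  B2 = {5, 7}  B3 = {3, 7}  B4 = {3, 4}  B5 = {2, 4}  B6 = {0, 2}  B7 = {0, 6}
Tree: B1–B2, B2–B3, B3–B4, B4–B5, B5–B6, B6–B7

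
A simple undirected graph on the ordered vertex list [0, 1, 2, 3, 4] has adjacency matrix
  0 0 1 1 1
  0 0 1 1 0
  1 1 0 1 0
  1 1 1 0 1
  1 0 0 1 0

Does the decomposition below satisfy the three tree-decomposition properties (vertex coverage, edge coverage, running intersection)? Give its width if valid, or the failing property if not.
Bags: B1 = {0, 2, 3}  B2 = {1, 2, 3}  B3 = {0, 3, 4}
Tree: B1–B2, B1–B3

Every vertex of G appears in some bag (union = {0, 1, 2, 3, 4}); every edge is covered by a bag; and for each vertex v the set of bags containing v is connected in the bag tree. The decomposition is therefore valid. The largest bag has 3 vertices, so the width is 2.

Yes; width 2.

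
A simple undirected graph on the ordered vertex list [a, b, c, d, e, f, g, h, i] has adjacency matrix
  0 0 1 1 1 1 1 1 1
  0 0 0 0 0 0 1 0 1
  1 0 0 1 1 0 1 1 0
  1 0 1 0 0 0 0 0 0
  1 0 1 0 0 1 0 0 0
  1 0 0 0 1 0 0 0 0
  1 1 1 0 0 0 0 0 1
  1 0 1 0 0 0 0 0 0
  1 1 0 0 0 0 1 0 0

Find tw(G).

A width-2 tree decomposition is:
Bags: B1 = {a, c, g}  B2 = {a, g, i}  B3 = {a, c, h}  B4 = {a, c, e}  B5 = {a, c, d}  B6 = {b, g, i}  B7 = {a, e, f}
Tree: B1–B2, B1–B3, B1–B4, B3–B5, B2–B6, B4–B7
The largest bag has 3 vertices, giving width 2; this decomposition certifies tw(G) ≤ 2. Conversely, {a, c, d} is a clique of size 3, and the vertices of any clique must share a bag in every tree decomposition; so some bag has ≥ 3 vertices and tw(G) ≥ 2. Combining the bounds, tw(G) = 2.

2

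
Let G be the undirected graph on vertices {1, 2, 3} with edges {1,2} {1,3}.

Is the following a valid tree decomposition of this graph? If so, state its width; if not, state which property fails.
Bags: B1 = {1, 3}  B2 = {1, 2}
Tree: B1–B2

Yes; width 1.

Vertex coverage: the bags together contain {1, 2, 3}, the full vertex set. Edge coverage: each edge of G has both endpoints in at least one bag. Running intersection: for every vertex, the bags containing it form a connected subtree. All three properties hold, so this is a valid tree decomposition of width max|bag| − 1 = 1, and hence tw(G) ≤ 1.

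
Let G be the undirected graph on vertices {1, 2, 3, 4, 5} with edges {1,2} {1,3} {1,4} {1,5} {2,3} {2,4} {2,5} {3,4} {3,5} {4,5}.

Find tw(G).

4

A width-4 tree decomposition is:
Bags: B1 = {1, 2, 3, 4, 5}
Tree: (single bag)
A single bag containing all 5 vertices is trivially a valid decomposition of width 4. For the lower bound, the 5 vertices {1, 2, 3, 4, 5} are pairwise adjacent, and any tree decomposition puts a clique entirely inside one bag — forcing width ≥ 4. Combining the bounds, tw(G) = 4.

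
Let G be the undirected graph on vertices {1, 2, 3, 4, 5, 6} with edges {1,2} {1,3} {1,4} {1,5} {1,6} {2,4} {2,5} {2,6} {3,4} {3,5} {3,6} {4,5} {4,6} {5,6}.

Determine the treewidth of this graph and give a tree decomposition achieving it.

Treewidth 4.
One optimal decomposition is:
Bags: B1 = {1, 2, 4, 5, 6}  B2 = {1, 3, 4, 5, 6}
Tree: B1–B2

Every bag has size at most 5, so the width is 5 − 1 = 4 and tw(G) ≤ 4. On the other hand G contains the 5-clique {1, 2, 4, 5, 6}. A clique must lie in a single bag of any decomposition, so no decomposition can have width below 4. Hence tw(G) = 4 exactly.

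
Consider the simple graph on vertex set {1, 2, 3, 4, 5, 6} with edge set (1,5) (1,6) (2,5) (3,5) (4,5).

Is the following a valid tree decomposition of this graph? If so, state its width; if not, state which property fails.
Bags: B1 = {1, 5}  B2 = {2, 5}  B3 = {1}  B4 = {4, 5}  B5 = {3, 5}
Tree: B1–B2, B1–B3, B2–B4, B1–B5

A tree decomposition must satisfy three properties: every vertex lies in some bag; for every edge, both endpoints lie together in some bag; and for every vertex, the bags containing it form a connected subtree. Here vertex 6 appears in no bag, so the decomposition is invalid.

No — vertex 6 appears in no bag.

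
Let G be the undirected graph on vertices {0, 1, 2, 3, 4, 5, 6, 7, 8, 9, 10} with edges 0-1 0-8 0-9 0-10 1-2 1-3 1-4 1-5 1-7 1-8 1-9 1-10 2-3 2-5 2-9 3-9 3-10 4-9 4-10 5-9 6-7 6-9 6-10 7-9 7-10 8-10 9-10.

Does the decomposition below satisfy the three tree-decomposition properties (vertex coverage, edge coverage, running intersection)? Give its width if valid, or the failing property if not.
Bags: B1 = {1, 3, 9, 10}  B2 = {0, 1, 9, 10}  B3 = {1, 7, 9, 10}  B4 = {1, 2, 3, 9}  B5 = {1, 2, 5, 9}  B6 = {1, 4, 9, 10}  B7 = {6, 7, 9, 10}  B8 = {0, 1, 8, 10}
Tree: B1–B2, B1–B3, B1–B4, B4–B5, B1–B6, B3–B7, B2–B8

Vertex coverage: the bags together contain {0, 1, 2, 3, 4, 5, 6, 7, 8, 9, 10}, the full vertex set. Edge coverage: each edge of G has both endpoints in at least one bag. Running intersection: for every vertex, the bags containing it form a connected subtree. All three properties hold, so this is a valid tree decomposition of width max|bag| − 1 = 3, and hence tw(G) ≤ 3.

Yes; width 3.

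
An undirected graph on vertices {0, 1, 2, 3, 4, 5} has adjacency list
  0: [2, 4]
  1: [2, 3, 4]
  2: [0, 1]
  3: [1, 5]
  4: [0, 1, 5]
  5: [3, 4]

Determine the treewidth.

2

A width-2 tree decomposition is:
Bags: B1 = {0, 1, 2}  B2 = {0, 1, 4}  B3 = {1, 3, 4}  B4 = {3, 4, 5}
Tree: B1–B2, B2–B3, B3–B4
Every bag has size at most 3, so the width is 3 − 1 = 2 and tw(G) ≤ 2. Since 2–0–4–1–2 is a cycle in G, G is not acyclic. Forests are exactly the graphs of treewidth ≤ 1, so tw(G) ≥ 2. Therefore the treewidth is 2.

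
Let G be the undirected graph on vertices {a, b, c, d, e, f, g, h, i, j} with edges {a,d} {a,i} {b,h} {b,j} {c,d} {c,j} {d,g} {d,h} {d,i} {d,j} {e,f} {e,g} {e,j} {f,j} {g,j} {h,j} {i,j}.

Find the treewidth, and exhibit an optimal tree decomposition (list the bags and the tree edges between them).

Treewidth 2.
One such decomposition:
Bags: B1 = {a, d, i}  B2 = {d, i, j}  B3 = {c, d, j}  B4 = {d, g, j}  B5 = {e, g, j}  B6 = {d, h, j}  B7 = {e, f, j}  B8 = {b, h, j}
Tree: B1–B2, B2–B3, B2–B4, B4–B5, B2–B6, B5–B7, B6–B8

Each bag holds 3 vertices, so the decomposition has width 2, which upper-bounds the treewidth. Conversely, {d, g, j} is a clique of size 3, and the vertices of any clique must share a bag in every tree decomposition; so some bag has ≥ 3 vertices and tw(G) ≥ 2. The upper and lower bounds meet at 2, so that is the treewidth.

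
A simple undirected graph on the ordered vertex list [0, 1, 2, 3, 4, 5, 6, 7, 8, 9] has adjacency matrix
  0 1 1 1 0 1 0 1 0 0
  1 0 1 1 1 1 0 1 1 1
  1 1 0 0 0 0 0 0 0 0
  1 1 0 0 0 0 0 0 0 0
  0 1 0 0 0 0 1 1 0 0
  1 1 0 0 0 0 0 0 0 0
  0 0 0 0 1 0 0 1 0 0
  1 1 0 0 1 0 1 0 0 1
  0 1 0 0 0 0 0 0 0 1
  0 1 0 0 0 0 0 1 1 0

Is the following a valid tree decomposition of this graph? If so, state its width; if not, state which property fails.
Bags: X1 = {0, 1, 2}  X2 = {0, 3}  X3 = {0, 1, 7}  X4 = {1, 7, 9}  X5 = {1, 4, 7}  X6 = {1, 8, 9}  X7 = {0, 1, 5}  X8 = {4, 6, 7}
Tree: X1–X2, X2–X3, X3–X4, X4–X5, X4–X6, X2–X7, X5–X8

A tree decomposition must satisfy three properties: every vertex lies in some bag; for every edge, both endpoints lie together in some bag; and for every vertex, the bags containing it form a connected subtree. Here edge (1,3) lies in no bag, so the decomposition is invalid.

No — edge (1,3) lies in no bag.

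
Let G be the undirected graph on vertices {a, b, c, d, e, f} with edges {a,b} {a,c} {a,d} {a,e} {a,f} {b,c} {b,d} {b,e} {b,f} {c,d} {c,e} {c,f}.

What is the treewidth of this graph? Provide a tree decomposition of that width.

Every bag has size at most 4, so the width is 4 − 1 = 3 and tw(G) ≤ 3. For the lower bound, the 4 vertices {a, b, c, d} are pairwise adjacent, and any tree decomposition puts a clique entirely inside one bag — forcing width ≥ 3. Hence tw(G) = 3 exactly.

Treewidth 3.
One such decomposition:
Bags: B1 = {a, b, c, e}  B2 = {a, b, c, f}  B3 = {a, b, c, d}
Tree: B1–B2, B2–B3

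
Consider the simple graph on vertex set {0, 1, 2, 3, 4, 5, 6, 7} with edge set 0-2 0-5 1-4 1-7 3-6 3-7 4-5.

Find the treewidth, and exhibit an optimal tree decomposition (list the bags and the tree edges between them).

Treewidth 1.
One optimal decomposition is:
Bags: B1 = {3, 6}  B2 = {3, 7}  B3 = {1, 7}  B4 = {1, 4}  B5 = {4, 5}  B6 = {0, 5}  B7 = {0, 2}
Tree: B1–B2, B2–B3, B3–B4, B4–B5, B5–B6, B6–B7

The largest bag has 2 vertices, giving width 1; this decomposition certifies tw(G) ≤ 1. G has an edge, so its treewidth is at least 1. The upper and lower bounds meet at 1, so that is the treewidth.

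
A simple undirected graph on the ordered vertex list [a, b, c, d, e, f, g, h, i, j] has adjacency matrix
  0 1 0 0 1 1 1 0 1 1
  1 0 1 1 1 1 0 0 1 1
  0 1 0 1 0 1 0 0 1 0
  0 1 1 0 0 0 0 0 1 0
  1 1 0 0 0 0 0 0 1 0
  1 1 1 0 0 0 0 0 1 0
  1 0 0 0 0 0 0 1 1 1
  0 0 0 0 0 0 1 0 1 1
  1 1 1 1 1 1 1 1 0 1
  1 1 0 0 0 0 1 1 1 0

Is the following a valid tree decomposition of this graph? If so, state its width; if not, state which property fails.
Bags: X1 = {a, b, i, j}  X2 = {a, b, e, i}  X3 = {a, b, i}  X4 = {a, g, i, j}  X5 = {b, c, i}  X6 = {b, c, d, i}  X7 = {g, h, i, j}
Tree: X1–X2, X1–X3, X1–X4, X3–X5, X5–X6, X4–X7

No — vertex f appears in no bag.

A tree decomposition must satisfy three properties: every vertex lies in some bag; for every edge, both endpoints lie together in some bag; and for every vertex, the bags containing it form a connected subtree. Here vertex f appears in no bag, so the decomposition is invalid.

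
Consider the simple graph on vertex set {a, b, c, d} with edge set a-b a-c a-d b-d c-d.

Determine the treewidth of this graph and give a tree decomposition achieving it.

The largest bag has 3 vertices, giving width 2; this decomposition certifies tw(G) ≤ 2. For the lower bound, the 3 vertices {a, c, d} are pairwise adjacent, and any tree decomposition puts a clique entirely inside one bag — forcing width ≥ 2. The upper and lower bounds meet at 2, so that is the treewidth.

Treewidth 2.
Bags: B1 = {a, c, d}  B2 = {a, b, d}
Tree: B1–B2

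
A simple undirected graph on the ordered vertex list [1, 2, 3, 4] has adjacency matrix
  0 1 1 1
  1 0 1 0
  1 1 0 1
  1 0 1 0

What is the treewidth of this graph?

2

A width-2 tree decomposition is:
Bags: B1 = {1, 3, 4}  B2 = {1, 2, 3}
Tree: B1–B2
Each bag holds 3 vertices, so the decomposition has width 2, which upper-bounds the treewidth. On the other hand G contains the 3-clique {1, 2, 3}. A clique must lie in a single bag of any decomposition, so no decomposition can have width below 2. Combining the bounds, tw(G) = 2.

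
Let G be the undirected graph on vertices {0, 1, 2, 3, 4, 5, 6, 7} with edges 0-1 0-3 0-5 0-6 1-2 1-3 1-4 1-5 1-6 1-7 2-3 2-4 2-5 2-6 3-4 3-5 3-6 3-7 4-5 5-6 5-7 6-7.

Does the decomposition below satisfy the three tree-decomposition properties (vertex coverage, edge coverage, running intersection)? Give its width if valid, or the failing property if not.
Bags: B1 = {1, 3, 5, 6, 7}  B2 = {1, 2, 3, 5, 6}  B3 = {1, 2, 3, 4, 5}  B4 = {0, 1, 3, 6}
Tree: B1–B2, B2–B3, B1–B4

A tree decomposition must satisfy three properties: every vertex lies in some bag; for every edge, both endpoints lie together in some bag; and for every vertex, the bags containing it form a connected subtree. Here edge (5,0) lies in no bag, so the decomposition is invalid.

No — edge (5,0) lies in no bag.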